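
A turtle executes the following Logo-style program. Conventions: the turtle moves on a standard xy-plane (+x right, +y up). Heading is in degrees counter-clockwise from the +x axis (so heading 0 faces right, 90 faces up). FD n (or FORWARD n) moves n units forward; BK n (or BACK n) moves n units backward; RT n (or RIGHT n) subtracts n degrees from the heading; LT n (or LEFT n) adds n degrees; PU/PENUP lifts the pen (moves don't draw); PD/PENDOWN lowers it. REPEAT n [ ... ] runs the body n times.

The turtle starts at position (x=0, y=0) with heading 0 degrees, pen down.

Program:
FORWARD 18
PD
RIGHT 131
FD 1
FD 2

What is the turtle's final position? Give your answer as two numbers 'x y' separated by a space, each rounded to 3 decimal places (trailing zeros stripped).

Executing turtle program step by step:
Start: pos=(0,0), heading=0, pen down
FD 18: (0,0) -> (18,0) [heading=0, draw]
PD: pen down
RT 131: heading 0 -> 229
FD 1: (18,0) -> (17.344,-0.755) [heading=229, draw]
FD 2: (17.344,-0.755) -> (16.032,-2.264) [heading=229, draw]
Final: pos=(16.032,-2.264), heading=229, 3 segment(s) drawn

Answer: 16.032 -2.264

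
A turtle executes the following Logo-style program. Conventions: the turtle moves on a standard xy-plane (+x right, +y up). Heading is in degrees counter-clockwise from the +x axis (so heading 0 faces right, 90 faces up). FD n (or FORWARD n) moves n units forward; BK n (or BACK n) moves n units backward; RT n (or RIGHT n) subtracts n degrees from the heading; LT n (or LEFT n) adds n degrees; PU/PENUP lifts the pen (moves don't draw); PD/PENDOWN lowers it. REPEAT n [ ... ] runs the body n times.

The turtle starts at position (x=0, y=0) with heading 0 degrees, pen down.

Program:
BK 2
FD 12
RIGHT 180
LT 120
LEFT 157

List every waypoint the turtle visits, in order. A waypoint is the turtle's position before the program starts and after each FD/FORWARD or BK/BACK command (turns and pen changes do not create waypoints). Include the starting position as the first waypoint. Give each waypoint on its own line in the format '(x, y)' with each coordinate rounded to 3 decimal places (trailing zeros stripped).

Answer: (0, 0)
(-2, 0)
(10, 0)

Derivation:
Executing turtle program step by step:
Start: pos=(0,0), heading=0, pen down
BK 2: (0,0) -> (-2,0) [heading=0, draw]
FD 12: (-2,0) -> (10,0) [heading=0, draw]
RT 180: heading 0 -> 180
LT 120: heading 180 -> 300
LT 157: heading 300 -> 97
Final: pos=(10,0), heading=97, 2 segment(s) drawn
Waypoints (3 total):
(0, 0)
(-2, 0)
(10, 0)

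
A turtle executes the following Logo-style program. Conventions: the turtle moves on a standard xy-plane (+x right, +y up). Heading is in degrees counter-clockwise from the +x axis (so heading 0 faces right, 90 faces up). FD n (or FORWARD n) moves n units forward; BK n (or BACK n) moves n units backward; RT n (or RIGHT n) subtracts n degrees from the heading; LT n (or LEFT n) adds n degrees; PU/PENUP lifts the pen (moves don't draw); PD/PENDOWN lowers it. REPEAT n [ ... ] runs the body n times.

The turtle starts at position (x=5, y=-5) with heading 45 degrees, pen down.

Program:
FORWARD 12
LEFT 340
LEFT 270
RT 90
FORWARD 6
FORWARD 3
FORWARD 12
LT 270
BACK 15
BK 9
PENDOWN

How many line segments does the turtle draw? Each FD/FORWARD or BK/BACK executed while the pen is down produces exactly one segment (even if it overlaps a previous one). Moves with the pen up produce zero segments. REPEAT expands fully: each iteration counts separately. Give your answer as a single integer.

Answer: 6

Derivation:
Executing turtle program step by step:
Start: pos=(5,-5), heading=45, pen down
FD 12: (5,-5) -> (13.485,3.485) [heading=45, draw]
LT 340: heading 45 -> 25
LT 270: heading 25 -> 295
RT 90: heading 295 -> 205
FD 6: (13.485,3.485) -> (8.047,0.95) [heading=205, draw]
FD 3: (8.047,0.95) -> (5.329,-0.318) [heading=205, draw]
FD 12: (5.329,-0.318) -> (-5.547,-5.39) [heading=205, draw]
LT 270: heading 205 -> 115
BK 15: (-5.547,-5.39) -> (0.792,-18.984) [heading=115, draw]
BK 9: (0.792,-18.984) -> (4.596,-27.141) [heading=115, draw]
PD: pen down
Final: pos=(4.596,-27.141), heading=115, 6 segment(s) drawn
Segments drawn: 6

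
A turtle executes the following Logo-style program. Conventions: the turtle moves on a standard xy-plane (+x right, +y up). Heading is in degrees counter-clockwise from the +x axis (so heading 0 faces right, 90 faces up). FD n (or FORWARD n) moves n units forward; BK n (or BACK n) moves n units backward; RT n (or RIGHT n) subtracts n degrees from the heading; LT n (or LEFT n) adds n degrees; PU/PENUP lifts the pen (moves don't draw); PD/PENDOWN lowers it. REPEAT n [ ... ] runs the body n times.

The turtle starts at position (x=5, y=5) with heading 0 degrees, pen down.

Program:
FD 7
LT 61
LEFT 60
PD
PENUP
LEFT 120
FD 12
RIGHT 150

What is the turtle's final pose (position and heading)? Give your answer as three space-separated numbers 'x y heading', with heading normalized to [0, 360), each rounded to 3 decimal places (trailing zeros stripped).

Answer: 6.182 -5.495 91

Derivation:
Executing turtle program step by step:
Start: pos=(5,5), heading=0, pen down
FD 7: (5,5) -> (12,5) [heading=0, draw]
LT 61: heading 0 -> 61
LT 60: heading 61 -> 121
PD: pen down
PU: pen up
LT 120: heading 121 -> 241
FD 12: (12,5) -> (6.182,-5.495) [heading=241, move]
RT 150: heading 241 -> 91
Final: pos=(6.182,-5.495), heading=91, 1 segment(s) drawn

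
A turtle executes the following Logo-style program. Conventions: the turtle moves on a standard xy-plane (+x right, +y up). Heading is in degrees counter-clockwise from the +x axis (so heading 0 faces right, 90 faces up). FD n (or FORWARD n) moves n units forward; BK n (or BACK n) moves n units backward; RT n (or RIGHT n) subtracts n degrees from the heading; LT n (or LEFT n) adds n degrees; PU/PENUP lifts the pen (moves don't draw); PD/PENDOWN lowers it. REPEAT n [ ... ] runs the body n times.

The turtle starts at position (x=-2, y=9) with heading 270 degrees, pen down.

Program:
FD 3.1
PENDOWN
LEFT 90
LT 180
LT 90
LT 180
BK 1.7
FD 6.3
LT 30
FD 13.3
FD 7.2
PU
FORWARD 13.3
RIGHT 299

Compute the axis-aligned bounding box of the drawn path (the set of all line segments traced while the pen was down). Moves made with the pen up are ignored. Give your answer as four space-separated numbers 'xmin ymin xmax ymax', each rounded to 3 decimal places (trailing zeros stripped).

Executing turtle program step by step:
Start: pos=(-2,9), heading=270, pen down
FD 3.1: (-2,9) -> (-2,5.9) [heading=270, draw]
PD: pen down
LT 90: heading 270 -> 0
LT 180: heading 0 -> 180
LT 90: heading 180 -> 270
LT 180: heading 270 -> 90
BK 1.7: (-2,5.9) -> (-2,4.2) [heading=90, draw]
FD 6.3: (-2,4.2) -> (-2,10.5) [heading=90, draw]
LT 30: heading 90 -> 120
FD 13.3: (-2,10.5) -> (-8.65,22.018) [heading=120, draw]
FD 7.2: (-8.65,22.018) -> (-12.25,28.254) [heading=120, draw]
PU: pen up
FD 13.3: (-12.25,28.254) -> (-18.9,39.772) [heading=120, move]
RT 299: heading 120 -> 181
Final: pos=(-18.9,39.772), heading=181, 5 segment(s) drawn

Segment endpoints: x in {-12.25, -8.65, -2, -2, -2, -2}, y in {4.2, 5.9, 9, 10.5, 22.018, 28.254}
xmin=-12.25, ymin=4.2, xmax=-2, ymax=28.254

Answer: -12.25 4.2 -2 28.254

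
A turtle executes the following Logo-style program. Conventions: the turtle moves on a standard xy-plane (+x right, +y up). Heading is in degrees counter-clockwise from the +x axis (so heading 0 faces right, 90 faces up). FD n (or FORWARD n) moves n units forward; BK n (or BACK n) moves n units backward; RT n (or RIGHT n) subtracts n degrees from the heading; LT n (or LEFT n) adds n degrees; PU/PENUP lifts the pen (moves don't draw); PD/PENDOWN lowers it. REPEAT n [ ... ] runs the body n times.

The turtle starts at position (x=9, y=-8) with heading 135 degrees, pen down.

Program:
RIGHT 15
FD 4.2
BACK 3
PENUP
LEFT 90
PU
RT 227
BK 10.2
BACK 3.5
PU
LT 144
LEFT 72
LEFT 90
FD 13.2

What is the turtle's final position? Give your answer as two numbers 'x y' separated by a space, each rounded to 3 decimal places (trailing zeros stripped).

Answer: -0.404 -15.436

Derivation:
Executing turtle program step by step:
Start: pos=(9,-8), heading=135, pen down
RT 15: heading 135 -> 120
FD 4.2: (9,-8) -> (6.9,-4.363) [heading=120, draw]
BK 3: (6.9,-4.363) -> (8.4,-6.961) [heading=120, draw]
PU: pen up
LT 90: heading 120 -> 210
PU: pen up
RT 227: heading 210 -> 343
BK 10.2: (8.4,-6.961) -> (-1.354,-3.979) [heading=343, move]
BK 3.5: (-1.354,-3.979) -> (-4.701,-2.955) [heading=343, move]
PU: pen up
LT 144: heading 343 -> 127
LT 72: heading 127 -> 199
LT 90: heading 199 -> 289
FD 13.2: (-4.701,-2.955) -> (-0.404,-15.436) [heading=289, move]
Final: pos=(-0.404,-15.436), heading=289, 2 segment(s) drawn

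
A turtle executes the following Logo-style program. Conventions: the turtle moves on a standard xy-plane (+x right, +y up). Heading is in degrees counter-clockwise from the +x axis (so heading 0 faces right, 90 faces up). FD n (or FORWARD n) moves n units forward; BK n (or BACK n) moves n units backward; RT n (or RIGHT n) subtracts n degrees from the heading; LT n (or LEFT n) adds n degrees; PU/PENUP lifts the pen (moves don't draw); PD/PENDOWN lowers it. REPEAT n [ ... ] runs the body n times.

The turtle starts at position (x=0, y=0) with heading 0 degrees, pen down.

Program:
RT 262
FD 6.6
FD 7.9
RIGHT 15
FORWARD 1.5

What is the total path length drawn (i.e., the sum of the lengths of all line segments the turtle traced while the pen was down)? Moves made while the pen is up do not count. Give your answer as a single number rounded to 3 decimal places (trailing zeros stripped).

Answer: 16

Derivation:
Executing turtle program step by step:
Start: pos=(0,0), heading=0, pen down
RT 262: heading 0 -> 98
FD 6.6: (0,0) -> (-0.919,6.536) [heading=98, draw]
FD 7.9: (-0.919,6.536) -> (-2.018,14.359) [heading=98, draw]
RT 15: heading 98 -> 83
FD 1.5: (-2.018,14.359) -> (-1.835,15.848) [heading=83, draw]
Final: pos=(-1.835,15.848), heading=83, 3 segment(s) drawn

Segment lengths:
  seg 1: (0,0) -> (-0.919,6.536), length = 6.6
  seg 2: (-0.919,6.536) -> (-2.018,14.359), length = 7.9
  seg 3: (-2.018,14.359) -> (-1.835,15.848), length = 1.5
Total = 16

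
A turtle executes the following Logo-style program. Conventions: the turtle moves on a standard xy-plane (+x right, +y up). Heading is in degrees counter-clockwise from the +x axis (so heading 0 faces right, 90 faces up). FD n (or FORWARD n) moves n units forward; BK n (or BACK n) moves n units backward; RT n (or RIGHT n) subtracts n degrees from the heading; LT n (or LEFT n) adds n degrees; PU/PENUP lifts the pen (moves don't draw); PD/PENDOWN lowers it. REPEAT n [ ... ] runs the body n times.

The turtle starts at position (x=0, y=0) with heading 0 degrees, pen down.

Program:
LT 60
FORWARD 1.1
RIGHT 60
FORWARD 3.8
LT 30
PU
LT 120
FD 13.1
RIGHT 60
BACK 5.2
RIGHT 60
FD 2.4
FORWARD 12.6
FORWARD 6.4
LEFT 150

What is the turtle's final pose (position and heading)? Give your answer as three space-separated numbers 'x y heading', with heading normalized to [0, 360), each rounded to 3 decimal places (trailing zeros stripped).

Executing turtle program step by step:
Start: pos=(0,0), heading=0, pen down
LT 60: heading 0 -> 60
FD 1.1: (0,0) -> (0.55,0.953) [heading=60, draw]
RT 60: heading 60 -> 0
FD 3.8: (0.55,0.953) -> (4.35,0.953) [heading=0, draw]
LT 30: heading 0 -> 30
PU: pen up
LT 120: heading 30 -> 150
FD 13.1: (4.35,0.953) -> (-6.995,7.503) [heading=150, move]
RT 60: heading 150 -> 90
BK 5.2: (-6.995,7.503) -> (-6.995,2.303) [heading=90, move]
RT 60: heading 90 -> 30
FD 2.4: (-6.995,2.303) -> (-4.916,3.503) [heading=30, move]
FD 12.6: (-4.916,3.503) -> (5.995,9.803) [heading=30, move]
FD 6.4: (5.995,9.803) -> (11.538,13.003) [heading=30, move]
LT 150: heading 30 -> 180
Final: pos=(11.538,13.003), heading=180, 2 segment(s) drawn

Answer: 11.538 13.003 180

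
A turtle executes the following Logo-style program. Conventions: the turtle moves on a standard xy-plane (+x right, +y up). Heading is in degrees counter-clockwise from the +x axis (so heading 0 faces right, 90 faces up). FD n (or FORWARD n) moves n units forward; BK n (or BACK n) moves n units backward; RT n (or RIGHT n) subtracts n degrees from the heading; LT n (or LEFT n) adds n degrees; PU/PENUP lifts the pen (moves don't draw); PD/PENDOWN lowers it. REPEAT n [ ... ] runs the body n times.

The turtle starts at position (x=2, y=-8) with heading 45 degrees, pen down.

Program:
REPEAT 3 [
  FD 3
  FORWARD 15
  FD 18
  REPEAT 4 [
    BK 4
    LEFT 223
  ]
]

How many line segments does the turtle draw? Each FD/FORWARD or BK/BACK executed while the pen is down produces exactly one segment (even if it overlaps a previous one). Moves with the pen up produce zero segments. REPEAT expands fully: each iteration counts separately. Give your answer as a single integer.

Answer: 21

Derivation:
Executing turtle program step by step:
Start: pos=(2,-8), heading=45, pen down
REPEAT 3 [
  -- iteration 1/3 --
  FD 3: (2,-8) -> (4.121,-5.879) [heading=45, draw]
  FD 15: (4.121,-5.879) -> (14.728,4.728) [heading=45, draw]
  FD 18: (14.728,4.728) -> (27.456,17.456) [heading=45, draw]
  REPEAT 4 [
    -- iteration 1/4 --
    BK 4: (27.456,17.456) -> (24.627,14.627) [heading=45, draw]
    LT 223: heading 45 -> 268
    -- iteration 2/4 --
    BK 4: (24.627,14.627) -> (24.767,18.625) [heading=268, draw]
    LT 223: heading 268 -> 131
    -- iteration 3/4 --
    BK 4: (24.767,18.625) -> (27.391,15.606) [heading=131, draw]
    LT 223: heading 131 -> 354
    -- iteration 4/4 --
    BK 4: (27.391,15.606) -> (23.413,16.024) [heading=354, draw]
    LT 223: heading 354 -> 217
  ]
  -- iteration 2/3 --
  FD 3: (23.413,16.024) -> (21.017,14.219) [heading=217, draw]
  FD 15: (21.017,14.219) -> (9.038,5.192) [heading=217, draw]
  FD 18: (9.038,5.192) -> (-5.338,-5.641) [heading=217, draw]
  REPEAT 4 [
    -- iteration 1/4 --
    BK 4: (-5.338,-5.641) -> (-2.143,-3.234) [heading=217, draw]
    LT 223: heading 217 -> 80
    -- iteration 2/4 --
    BK 4: (-2.143,-3.234) -> (-2.838,-7.173) [heading=80, draw]
    LT 223: heading 80 -> 303
    -- iteration 3/4 --
    BK 4: (-2.838,-7.173) -> (-5.016,-3.818) [heading=303, draw]
    LT 223: heading 303 -> 166
    -- iteration 4/4 --
    BK 4: (-5.016,-3.818) -> (-1.135,-4.786) [heading=166, draw]
    LT 223: heading 166 -> 29
  ]
  -- iteration 3/3 --
  FD 3: (-1.135,-4.786) -> (1.489,-3.332) [heading=29, draw]
  FD 15: (1.489,-3.332) -> (14.608,3.941) [heading=29, draw]
  FD 18: (14.608,3.941) -> (30.351,12.667) [heading=29, draw]
  REPEAT 4 [
    -- iteration 1/4 --
    BK 4: (30.351,12.667) -> (26.853,10.728) [heading=29, draw]
    LT 223: heading 29 -> 252
    -- iteration 2/4 --
    BK 4: (26.853,10.728) -> (28.089,14.532) [heading=252, draw]
    LT 223: heading 252 -> 115
    -- iteration 3/4 --
    BK 4: (28.089,14.532) -> (29.779,10.907) [heading=115, draw]
    LT 223: heading 115 -> 338
    -- iteration 4/4 --
    BK 4: (29.779,10.907) -> (26.07,12.405) [heading=338, draw]
    LT 223: heading 338 -> 201
  ]
]
Final: pos=(26.07,12.405), heading=201, 21 segment(s) drawn
Segments drawn: 21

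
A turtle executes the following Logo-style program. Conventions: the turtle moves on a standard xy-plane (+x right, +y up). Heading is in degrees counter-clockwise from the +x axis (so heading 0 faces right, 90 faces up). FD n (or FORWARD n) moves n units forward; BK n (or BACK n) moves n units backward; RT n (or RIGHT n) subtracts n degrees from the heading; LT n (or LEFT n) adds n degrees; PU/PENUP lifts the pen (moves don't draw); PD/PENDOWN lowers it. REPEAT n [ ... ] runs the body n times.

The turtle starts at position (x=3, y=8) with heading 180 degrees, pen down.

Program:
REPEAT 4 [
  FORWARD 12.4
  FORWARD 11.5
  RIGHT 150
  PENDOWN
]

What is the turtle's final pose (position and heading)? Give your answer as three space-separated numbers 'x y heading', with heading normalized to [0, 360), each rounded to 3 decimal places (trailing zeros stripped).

Answer: -12.152 23.152 300

Derivation:
Executing turtle program step by step:
Start: pos=(3,8), heading=180, pen down
REPEAT 4 [
  -- iteration 1/4 --
  FD 12.4: (3,8) -> (-9.4,8) [heading=180, draw]
  FD 11.5: (-9.4,8) -> (-20.9,8) [heading=180, draw]
  RT 150: heading 180 -> 30
  PD: pen down
  -- iteration 2/4 --
  FD 12.4: (-20.9,8) -> (-10.161,14.2) [heading=30, draw]
  FD 11.5: (-10.161,14.2) -> (-0.202,19.95) [heading=30, draw]
  RT 150: heading 30 -> 240
  PD: pen down
  -- iteration 3/4 --
  FD 12.4: (-0.202,19.95) -> (-6.402,9.211) [heading=240, draw]
  FD 11.5: (-6.402,9.211) -> (-12.152,-0.748) [heading=240, draw]
  RT 150: heading 240 -> 90
  PD: pen down
  -- iteration 4/4 --
  FD 12.4: (-12.152,-0.748) -> (-12.152,11.652) [heading=90, draw]
  FD 11.5: (-12.152,11.652) -> (-12.152,23.152) [heading=90, draw]
  RT 150: heading 90 -> 300
  PD: pen down
]
Final: pos=(-12.152,23.152), heading=300, 8 segment(s) drawn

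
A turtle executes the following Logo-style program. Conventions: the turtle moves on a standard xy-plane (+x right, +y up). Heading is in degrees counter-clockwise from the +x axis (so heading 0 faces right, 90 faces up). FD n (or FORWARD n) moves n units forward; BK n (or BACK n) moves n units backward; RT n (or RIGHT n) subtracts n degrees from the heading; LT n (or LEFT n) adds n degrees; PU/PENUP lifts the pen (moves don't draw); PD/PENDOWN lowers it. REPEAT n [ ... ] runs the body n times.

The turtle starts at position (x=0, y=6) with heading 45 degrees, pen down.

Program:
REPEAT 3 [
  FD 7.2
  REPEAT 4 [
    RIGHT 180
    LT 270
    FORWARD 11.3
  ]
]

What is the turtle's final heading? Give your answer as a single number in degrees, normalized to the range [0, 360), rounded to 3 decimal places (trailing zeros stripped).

Answer: 45

Derivation:
Executing turtle program step by step:
Start: pos=(0,6), heading=45, pen down
REPEAT 3 [
  -- iteration 1/3 --
  FD 7.2: (0,6) -> (5.091,11.091) [heading=45, draw]
  REPEAT 4 [
    -- iteration 1/4 --
    RT 180: heading 45 -> 225
    LT 270: heading 225 -> 135
    FD 11.3: (5.091,11.091) -> (-2.899,19.081) [heading=135, draw]
    -- iteration 2/4 --
    RT 180: heading 135 -> 315
    LT 270: heading 315 -> 225
    FD 11.3: (-2.899,19.081) -> (-10.889,11.091) [heading=225, draw]
    -- iteration 3/4 --
    RT 180: heading 225 -> 45
    LT 270: heading 45 -> 315
    FD 11.3: (-10.889,11.091) -> (-2.899,3.101) [heading=315, draw]
    -- iteration 4/4 --
    RT 180: heading 315 -> 135
    LT 270: heading 135 -> 45
    FD 11.3: (-2.899,3.101) -> (5.091,11.091) [heading=45, draw]
  ]
  -- iteration 2/3 --
  FD 7.2: (5.091,11.091) -> (10.182,16.182) [heading=45, draw]
  REPEAT 4 [
    -- iteration 1/4 --
    RT 180: heading 45 -> 225
    LT 270: heading 225 -> 135
    FD 11.3: (10.182,16.182) -> (2.192,24.173) [heading=135, draw]
    -- iteration 2/4 --
    RT 180: heading 135 -> 315
    LT 270: heading 315 -> 225
    FD 11.3: (2.192,24.173) -> (-5.798,16.182) [heading=225, draw]
    -- iteration 3/4 --
    RT 180: heading 225 -> 45
    LT 270: heading 45 -> 315
    FD 11.3: (-5.798,16.182) -> (2.192,8.192) [heading=315, draw]
    -- iteration 4/4 --
    RT 180: heading 315 -> 135
    LT 270: heading 135 -> 45
    FD 11.3: (2.192,8.192) -> (10.182,16.182) [heading=45, draw]
  ]
  -- iteration 3/3 --
  FD 7.2: (10.182,16.182) -> (15.274,21.274) [heading=45, draw]
  REPEAT 4 [
    -- iteration 1/4 --
    RT 180: heading 45 -> 225
    LT 270: heading 225 -> 135
    FD 11.3: (15.274,21.274) -> (7.283,29.264) [heading=135, draw]
    -- iteration 2/4 --
    RT 180: heading 135 -> 315
    LT 270: heading 315 -> 225
    FD 11.3: (7.283,29.264) -> (-0.707,21.274) [heading=225, draw]
    -- iteration 3/4 --
    RT 180: heading 225 -> 45
    LT 270: heading 45 -> 315
    FD 11.3: (-0.707,21.274) -> (7.283,13.283) [heading=315, draw]
    -- iteration 4/4 --
    RT 180: heading 315 -> 135
    LT 270: heading 135 -> 45
    FD 11.3: (7.283,13.283) -> (15.274,21.274) [heading=45, draw]
  ]
]
Final: pos=(15.274,21.274), heading=45, 15 segment(s) drawn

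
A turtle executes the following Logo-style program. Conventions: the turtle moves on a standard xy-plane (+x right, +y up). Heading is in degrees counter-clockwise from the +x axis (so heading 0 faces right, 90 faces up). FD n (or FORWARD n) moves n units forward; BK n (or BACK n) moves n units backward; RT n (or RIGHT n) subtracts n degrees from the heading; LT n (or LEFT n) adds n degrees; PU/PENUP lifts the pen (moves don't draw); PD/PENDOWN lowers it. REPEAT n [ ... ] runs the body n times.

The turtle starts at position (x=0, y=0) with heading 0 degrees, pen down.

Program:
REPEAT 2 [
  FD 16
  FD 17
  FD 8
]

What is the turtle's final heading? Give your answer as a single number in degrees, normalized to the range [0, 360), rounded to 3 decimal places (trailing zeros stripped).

Answer: 0

Derivation:
Executing turtle program step by step:
Start: pos=(0,0), heading=0, pen down
REPEAT 2 [
  -- iteration 1/2 --
  FD 16: (0,0) -> (16,0) [heading=0, draw]
  FD 17: (16,0) -> (33,0) [heading=0, draw]
  FD 8: (33,0) -> (41,0) [heading=0, draw]
  -- iteration 2/2 --
  FD 16: (41,0) -> (57,0) [heading=0, draw]
  FD 17: (57,0) -> (74,0) [heading=0, draw]
  FD 8: (74,0) -> (82,0) [heading=0, draw]
]
Final: pos=(82,0), heading=0, 6 segment(s) drawn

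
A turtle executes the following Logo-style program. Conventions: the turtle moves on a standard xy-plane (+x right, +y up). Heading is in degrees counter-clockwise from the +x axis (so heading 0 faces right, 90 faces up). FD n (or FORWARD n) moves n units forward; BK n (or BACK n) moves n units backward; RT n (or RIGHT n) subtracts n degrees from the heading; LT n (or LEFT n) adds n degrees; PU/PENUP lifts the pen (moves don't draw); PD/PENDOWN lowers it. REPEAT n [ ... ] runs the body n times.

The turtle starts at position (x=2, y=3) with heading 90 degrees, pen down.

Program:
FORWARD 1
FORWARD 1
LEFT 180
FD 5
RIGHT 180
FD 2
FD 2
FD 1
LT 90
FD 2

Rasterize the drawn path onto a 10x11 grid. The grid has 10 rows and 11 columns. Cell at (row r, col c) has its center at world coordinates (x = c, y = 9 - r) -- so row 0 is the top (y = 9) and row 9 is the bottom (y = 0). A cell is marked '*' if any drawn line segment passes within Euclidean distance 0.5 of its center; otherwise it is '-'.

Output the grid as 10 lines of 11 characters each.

Answer: -----------
-----------
-----------
-----------
***--------
--*--------
--*--------
--*--------
--*--------
--*--------

Derivation:
Segment 0: (2,3) -> (2,4)
Segment 1: (2,4) -> (2,5)
Segment 2: (2,5) -> (2,0)
Segment 3: (2,0) -> (2,2)
Segment 4: (2,2) -> (2,4)
Segment 5: (2,4) -> (2,5)
Segment 6: (2,5) -> (-0,5)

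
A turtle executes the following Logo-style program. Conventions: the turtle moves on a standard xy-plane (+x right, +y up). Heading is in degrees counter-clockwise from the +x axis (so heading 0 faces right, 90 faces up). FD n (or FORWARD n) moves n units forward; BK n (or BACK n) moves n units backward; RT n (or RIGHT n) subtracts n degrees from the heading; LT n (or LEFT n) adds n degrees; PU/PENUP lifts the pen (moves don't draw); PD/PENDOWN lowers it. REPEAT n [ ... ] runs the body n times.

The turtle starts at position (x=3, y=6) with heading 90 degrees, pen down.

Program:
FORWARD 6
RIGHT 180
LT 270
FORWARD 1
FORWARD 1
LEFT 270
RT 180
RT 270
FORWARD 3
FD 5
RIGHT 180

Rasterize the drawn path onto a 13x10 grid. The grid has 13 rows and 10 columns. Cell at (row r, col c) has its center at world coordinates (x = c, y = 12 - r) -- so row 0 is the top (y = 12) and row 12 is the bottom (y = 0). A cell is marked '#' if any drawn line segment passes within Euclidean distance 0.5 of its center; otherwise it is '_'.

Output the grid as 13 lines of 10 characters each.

Segment 0: (3,6) -> (3,12)
Segment 1: (3,12) -> (2,12)
Segment 2: (2,12) -> (1,12)
Segment 3: (1,12) -> (4,12)
Segment 4: (4,12) -> (9,12)

Answer: _#########
___#______
___#______
___#______
___#______
___#______
___#______
__________
__________
__________
__________
__________
__________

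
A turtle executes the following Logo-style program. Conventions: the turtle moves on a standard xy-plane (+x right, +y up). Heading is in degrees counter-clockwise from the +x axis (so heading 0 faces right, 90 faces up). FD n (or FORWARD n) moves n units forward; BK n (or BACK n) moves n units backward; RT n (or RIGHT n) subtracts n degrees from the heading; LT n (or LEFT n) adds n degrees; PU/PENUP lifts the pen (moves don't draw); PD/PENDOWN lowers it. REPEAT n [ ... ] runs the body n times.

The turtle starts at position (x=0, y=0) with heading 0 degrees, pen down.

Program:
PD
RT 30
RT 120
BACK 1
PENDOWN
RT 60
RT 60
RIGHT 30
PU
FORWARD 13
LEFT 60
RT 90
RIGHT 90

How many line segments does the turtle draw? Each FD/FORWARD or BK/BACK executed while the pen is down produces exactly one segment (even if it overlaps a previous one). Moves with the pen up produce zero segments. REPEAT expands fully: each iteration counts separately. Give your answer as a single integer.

Executing turtle program step by step:
Start: pos=(0,0), heading=0, pen down
PD: pen down
RT 30: heading 0 -> 330
RT 120: heading 330 -> 210
BK 1: (0,0) -> (0.866,0.5) [heading=210, draw]
PD: pen down
RT 60: heading 210 -> 150
RT 60: heading 150 -> 90
RT 30: heading 90 -> 60
PU: pen up
FD 13: (0.866,0.5) -> (7.366,11.758) [heading=60, move]
LT 60: heading 60 -> 120
RT 90: heading 120 -> 30
RT 90: heading 30 -> 300
Final: pos=(7.366,11.758), heading=300, 1 segment(s) drawn
Segments drawn: 1

Answer: 1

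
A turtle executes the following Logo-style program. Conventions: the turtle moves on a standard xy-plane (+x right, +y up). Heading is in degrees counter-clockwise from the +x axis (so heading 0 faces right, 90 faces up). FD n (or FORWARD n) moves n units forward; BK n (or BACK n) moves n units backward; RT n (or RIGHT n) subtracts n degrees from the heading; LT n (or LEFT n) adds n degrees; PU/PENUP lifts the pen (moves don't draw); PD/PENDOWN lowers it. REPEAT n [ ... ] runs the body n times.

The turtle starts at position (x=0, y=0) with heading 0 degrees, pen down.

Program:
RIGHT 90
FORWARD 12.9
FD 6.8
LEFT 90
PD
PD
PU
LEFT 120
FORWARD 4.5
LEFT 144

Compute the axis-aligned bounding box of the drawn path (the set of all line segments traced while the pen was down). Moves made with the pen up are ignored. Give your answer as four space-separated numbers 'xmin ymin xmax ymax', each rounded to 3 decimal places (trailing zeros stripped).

Executing turtle program step by step:
Start: pos=(0,0), heading=0, pen down
RT 90: heading 0 -> 270
FD 12.9: (0,0) -> (0,-12.9) [heading=270, draw]
FD 6.8: (0,-12.9) -> (0,-19.7) [heading=270, draw]
LT 90: heading 270 -> 0
PD: pen down
PD: pen down
PU: pen up
LT 120: heading 0 -> 120
FD 4.5: (0,-19.7) -> (-2.25,-15.803) [heading=120, move]
LT 144: heading 120 -> 264
Final: pos=(-2.25,-15.803), heading=264, 2 segment(s) drawn

Segment endpoints: x in {0, 0, 0}, y in {-19.7, -12.9, 0}
xmin=0, ymin=-19.7, xmax=0, ymax=0

Answer: 0 -19.7 0 0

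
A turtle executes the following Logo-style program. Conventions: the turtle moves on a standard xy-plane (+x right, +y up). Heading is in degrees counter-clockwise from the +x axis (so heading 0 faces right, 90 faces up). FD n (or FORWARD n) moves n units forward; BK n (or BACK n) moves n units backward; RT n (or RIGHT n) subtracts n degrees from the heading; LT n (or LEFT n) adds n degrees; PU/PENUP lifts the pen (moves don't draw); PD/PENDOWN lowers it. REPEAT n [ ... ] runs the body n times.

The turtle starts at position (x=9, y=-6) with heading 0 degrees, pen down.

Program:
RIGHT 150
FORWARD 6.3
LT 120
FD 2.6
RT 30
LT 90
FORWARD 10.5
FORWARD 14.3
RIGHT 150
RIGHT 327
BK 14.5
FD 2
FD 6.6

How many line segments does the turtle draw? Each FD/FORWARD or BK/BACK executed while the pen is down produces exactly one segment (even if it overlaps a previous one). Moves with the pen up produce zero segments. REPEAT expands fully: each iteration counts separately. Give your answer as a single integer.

Answer: 7

Derivation:
Executing turtle program step by step:
Start: pos=(9,-6), heading=0, pen down
RT 150: heading 0 -> 210
FD 6.3: (9,-6) -> (3.544,-9.15) [heading=210, draw]
LT 120: heading 210 -> 330
FD 2.6: (3.544,-9.15) -> (5.796,-10.45) [heading=330, draw]
RT 30: heading 330 -> 300
LT 90: heading 300 -> 30
FD 10.5: (5.796,-10.45) -> (14.889,-5.2) [heading=30, draw]
FD 14.3: (14.889,-5.2) -> (27.273,1.95) [heading=30, draw]
RT 150: heading 30 -> 240
RT 327: heading 240 -> 273
BK 14.5: (27.273,1.95) -> (26.514,16.43) [heading=273, draw]
FD 2: (26.514,16.43) -> (26.619,14.433) [heading=273, draw]
FD 6.6: (26.619,14.433) -> (26.964,7.842) [heading=273, draw]
Final: pos=(26.964,7.842), heading=273, 7 segment(s) drawn
Segments drawn: 7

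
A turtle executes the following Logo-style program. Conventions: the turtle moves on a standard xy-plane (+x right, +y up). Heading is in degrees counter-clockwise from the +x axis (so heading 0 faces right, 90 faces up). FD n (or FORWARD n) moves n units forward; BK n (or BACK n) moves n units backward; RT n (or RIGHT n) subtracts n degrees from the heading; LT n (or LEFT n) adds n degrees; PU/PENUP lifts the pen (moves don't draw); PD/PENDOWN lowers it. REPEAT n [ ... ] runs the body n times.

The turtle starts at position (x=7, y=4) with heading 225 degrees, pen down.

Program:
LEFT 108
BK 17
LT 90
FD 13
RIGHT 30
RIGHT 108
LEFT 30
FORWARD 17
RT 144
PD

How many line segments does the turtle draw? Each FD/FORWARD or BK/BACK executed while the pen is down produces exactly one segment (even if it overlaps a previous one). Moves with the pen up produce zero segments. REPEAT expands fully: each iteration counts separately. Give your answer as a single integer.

Answer: 3

Derivation:
Executing turtle program step by step:
Start: pos=(7,4), heading=225, pen down
LT 108: heading 225 -> 333
BK 17: (7,4) -> (-8.147,11.718) [heading=333, draw]
LT 90: heading 333 -> 63
FD 13: (-8.147,11.718) -> (-2.245,23.301) [heading=63, draw]
RT 30: heading 63 -> 33
RT 108: heading 33 -> 285
LT 30: heading 285 -> 315
FD 17: (-2.245,23.301) -> (9.776,11.28) [heading=315, draw]
RT 144: heading 315 -> 171
PD: pen down
Final: pos=(9.776,11.28), heading=171, 3 segment(s) drawn
Segments drawn: 3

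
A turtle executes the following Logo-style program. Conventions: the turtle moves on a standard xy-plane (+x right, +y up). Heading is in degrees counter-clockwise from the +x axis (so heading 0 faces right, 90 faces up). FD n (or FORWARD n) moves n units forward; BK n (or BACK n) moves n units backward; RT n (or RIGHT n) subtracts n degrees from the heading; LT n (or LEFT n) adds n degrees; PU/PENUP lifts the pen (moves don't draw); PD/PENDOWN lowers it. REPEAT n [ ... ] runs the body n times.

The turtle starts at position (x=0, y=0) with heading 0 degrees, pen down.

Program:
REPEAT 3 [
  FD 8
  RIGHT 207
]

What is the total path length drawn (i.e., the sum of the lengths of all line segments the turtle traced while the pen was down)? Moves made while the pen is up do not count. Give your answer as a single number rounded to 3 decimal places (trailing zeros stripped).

Answer: 24

Derivation:
Executing turtle program step by step:
Start: pos=(0,0), heading=0, pen down
REPEAT 3 [
  -- iteration 1/3 --
  FD 8: (0,0) -> (8,0) [heading=0, draw]
  RT 207: heading 0 -> 153
  -- iteration 2/3 --
  FD 8: (8,0) -> (0.872,3.632) [heading=153, draw]
  RT 207: heading 153 -> 306
  -- iteration 3/3 --
  FD 8: (0.872,3.632) -> (5.574,-2.84) [heading=306, draw]
  RT 207: heading 306 -> 99
]
Final: pos=(5.574,-2.84), heading=99, 3 segment(s) drawn

Segment lengths:
  seg 1: (0,0) -> (8,0), length = 8
  seg 2: (8,0) -> (0.872,3.632), length = 8
  seg 3: (0.872,3.632) -> (5.574,-2.84), length = 8
Total = 24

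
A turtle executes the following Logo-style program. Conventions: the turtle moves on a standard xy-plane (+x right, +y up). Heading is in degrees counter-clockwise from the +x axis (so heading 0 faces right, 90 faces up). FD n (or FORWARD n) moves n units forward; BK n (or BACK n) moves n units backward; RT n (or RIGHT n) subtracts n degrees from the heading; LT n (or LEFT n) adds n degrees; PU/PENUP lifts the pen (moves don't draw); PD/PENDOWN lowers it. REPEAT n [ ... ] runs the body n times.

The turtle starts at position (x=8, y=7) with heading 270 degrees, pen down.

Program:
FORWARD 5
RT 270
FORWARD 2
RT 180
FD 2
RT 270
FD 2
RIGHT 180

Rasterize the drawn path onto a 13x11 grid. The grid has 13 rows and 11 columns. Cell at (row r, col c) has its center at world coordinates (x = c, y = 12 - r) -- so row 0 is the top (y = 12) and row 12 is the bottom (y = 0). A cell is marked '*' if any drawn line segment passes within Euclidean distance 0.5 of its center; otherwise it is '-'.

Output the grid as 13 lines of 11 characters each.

Answer: -----------
-----------
-----------
-----------
-----------
--------*--
--------*--
--------*--
--------*--
--------*--
--------***
--------*--
--------*--

Derivation:
Segment 0: (8,7) -> (8,2)
Segment 1: (8,2) -> (10,2)
Segment 2: (10,2) -> (8,2)
Segment 3: (8,2) -> (8,-0)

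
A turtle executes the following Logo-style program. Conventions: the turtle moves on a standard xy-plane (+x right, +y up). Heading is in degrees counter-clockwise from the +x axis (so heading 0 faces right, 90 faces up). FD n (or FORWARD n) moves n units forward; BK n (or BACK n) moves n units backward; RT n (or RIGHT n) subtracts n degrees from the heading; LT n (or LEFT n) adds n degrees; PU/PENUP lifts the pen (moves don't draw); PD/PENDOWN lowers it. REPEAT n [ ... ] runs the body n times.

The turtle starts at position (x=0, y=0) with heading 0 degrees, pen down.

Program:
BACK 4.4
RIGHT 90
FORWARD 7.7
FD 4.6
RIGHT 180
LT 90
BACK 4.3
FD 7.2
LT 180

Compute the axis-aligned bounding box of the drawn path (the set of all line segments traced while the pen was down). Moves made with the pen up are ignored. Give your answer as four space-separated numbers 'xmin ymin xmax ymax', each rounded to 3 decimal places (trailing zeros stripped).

Executing turtle program step by step:
Start: pos=(0,0), heading=0, pen down
BK 4.4: (0,0) -> (-4.4,0) [heading=0, draw]
RT 90: heading 0 -> 270
FD 7.7: (-4.4,0) -> (-4.4,-7.7) [heading=270, draw]
FD 4.6: (-4.4,-7.7) -> (-4.4,-12.3) [heading=270, draw]
RT 180: heading 270 -> 90
LT 90: heading 90 -> 180
BK 4.3: (-4.4,-12.3) -> (-0.1,-12.3) [heading=180, draw]
FD 7.2: (-0.1,-12.3) -> (-7.3,-12.3) [heading=180, draw]
LT 180: heading 180 -> 0
Final: pos=(-7.3,-12.3), heading=0, 5 segment(s) drawn

Segment endpoints: x in {-7.3, -4.4, -4.4, -0.1, 0}, y in {-12.3, -7.7, 0}
xmin=-7.3, ymin=-12.3, xmax=0, ymax=0

Answer: -7.3 -12.3 0 0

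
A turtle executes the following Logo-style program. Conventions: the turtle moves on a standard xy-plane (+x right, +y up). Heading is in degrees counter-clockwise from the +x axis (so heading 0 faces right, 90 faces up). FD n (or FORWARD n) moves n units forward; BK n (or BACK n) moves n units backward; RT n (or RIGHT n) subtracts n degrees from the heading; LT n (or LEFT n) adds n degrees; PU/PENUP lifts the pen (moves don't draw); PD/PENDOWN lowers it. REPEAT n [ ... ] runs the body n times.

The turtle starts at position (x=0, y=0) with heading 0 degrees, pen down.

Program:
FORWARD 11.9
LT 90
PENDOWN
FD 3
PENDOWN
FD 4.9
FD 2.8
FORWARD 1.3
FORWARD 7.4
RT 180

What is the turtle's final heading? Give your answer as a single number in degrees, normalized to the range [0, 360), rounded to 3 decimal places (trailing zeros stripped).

Executing turtle program step by step:
Start: pos=(0,0), heading=0, pen down
FD 11.9: (0,0) -> (11.9,0) [heading=0, draw]
LT 90: heading 0 -> 90
PD: pen down
FD 3: (11.9,0) -> (11.9,3) [heading=90, draw]
PD: pen down
FD 4.9: (11.9,3) -> (11.9,7.9) [heading=90, draw]
FD 2.8: (11.9,7.9) -> (11.9,10.7) [heading=90, draw]
FD 1.3: (11.9,10.7) -> (11.9,12) [heading=90, draw]
FD 7.4: (11.9,12) -> (11.9,19.4) [heading=90, draw]
RT 180: heading 90 -> 270
Final: pos=(11.9,19.4), heading=270, 6 segment(s) drawn

Answer: 270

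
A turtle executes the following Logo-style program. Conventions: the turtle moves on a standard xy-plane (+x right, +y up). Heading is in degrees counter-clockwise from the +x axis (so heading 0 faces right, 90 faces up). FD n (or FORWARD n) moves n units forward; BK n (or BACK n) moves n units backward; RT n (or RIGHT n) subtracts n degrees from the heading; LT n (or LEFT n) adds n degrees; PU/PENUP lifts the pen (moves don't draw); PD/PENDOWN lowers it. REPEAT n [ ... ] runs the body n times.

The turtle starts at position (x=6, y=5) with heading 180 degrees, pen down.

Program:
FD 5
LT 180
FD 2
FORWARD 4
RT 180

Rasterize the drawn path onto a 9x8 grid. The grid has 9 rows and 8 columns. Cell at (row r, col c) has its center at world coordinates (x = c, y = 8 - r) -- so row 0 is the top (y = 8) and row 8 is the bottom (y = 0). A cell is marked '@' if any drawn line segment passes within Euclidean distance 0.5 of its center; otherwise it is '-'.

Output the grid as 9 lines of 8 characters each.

Answer: --------
--------
--------
-@@@@@@@
--------
--------
--------
--------
--------

Derivation:
Segment 0: (6,5) -> (1,5)
Segment 1: (1,5) -> (3,5)
Segment 2: (3,5) -> (7,5)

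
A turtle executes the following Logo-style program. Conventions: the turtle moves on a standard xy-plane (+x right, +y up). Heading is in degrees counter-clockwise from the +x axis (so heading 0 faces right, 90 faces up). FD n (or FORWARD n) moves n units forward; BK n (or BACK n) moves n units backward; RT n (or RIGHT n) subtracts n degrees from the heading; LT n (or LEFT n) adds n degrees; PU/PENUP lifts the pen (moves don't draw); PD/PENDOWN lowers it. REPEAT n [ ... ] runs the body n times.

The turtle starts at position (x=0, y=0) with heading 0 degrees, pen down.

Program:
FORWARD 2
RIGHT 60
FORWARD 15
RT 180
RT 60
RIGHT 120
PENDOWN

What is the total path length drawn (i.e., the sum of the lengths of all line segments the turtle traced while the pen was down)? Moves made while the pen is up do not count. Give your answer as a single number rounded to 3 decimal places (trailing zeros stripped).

Executing turtle program step by step:
Start: pos=(0,0), heading=0, pen down
FD 2: (0,0) -> (2,0) [heading=0, draw]
RT 60: heading 0 -> 300
FD 15: (2,0) -> (9.5,-12.99) [heading=300, draw]
RT 180: heading 300 -> 120
RT 60: heading 120 -> 60
RT 120: heading 60 -> 300
PD: pen down
Final: pos=(9.5,-12.99), heading=300, 2 segment(s) drawn

Segment lengths:
  seg 1: (0,0) -> (2,0), length = 2
  seg 2: (2,0) -> (9.5,-12.99), length = 15
Total = 17

Answer: 17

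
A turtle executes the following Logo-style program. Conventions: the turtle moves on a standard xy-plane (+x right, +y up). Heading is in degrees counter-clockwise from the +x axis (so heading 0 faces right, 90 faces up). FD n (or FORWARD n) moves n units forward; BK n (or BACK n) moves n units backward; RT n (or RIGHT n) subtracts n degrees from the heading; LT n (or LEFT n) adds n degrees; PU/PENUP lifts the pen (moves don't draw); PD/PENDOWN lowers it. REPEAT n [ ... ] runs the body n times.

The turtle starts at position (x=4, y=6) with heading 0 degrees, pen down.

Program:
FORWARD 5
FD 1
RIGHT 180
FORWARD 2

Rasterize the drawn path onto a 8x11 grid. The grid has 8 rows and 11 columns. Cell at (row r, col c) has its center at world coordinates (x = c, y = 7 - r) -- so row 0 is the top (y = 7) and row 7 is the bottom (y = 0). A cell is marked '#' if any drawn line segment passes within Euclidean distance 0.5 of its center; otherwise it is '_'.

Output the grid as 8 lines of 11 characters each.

Answer: ___________
____#######
___________
___________
___________
___________
___________
___________

Derivation:
Segment 0: (4,6) -> (9,6)
Segment 1: (9,6) -> (10,6)
Segment 2: (10,6) -> (8,6)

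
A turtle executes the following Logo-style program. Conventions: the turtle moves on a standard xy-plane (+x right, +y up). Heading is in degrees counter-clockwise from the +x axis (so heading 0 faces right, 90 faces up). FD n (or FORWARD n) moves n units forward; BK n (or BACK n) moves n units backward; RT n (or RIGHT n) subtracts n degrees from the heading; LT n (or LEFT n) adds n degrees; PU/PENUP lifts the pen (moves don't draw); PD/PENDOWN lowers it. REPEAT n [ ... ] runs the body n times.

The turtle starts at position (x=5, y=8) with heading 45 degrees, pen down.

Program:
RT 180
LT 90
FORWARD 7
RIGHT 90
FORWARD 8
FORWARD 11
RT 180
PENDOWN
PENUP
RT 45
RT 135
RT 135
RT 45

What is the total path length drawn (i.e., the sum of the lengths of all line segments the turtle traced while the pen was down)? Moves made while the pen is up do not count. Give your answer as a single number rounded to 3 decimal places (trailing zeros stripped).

Executing turtle program step by step:
Start: pos=(5,8), heading=45, pen down
RT 180: heading 45 -> 225
LT 90: heading 225 -> 315
FD 7: (5,8) -> (9.95,3.05) [heading=315, draw]
RT 90: heading 315 -> 225
FD 8: (9.95,3.05) -> (4.293,-2.607) [heading=225, draw]
FD 11: (4.293,-2.607) -> (-3.485,-10.385) [heading=225, draw]
RT 180: heading 225 -> 45
PD: pen down
PU: pen up
RT 45: heading 45 -> 0
RT 135: heading 0 -> 225
RT 135: heading 225 -> 90
RT 45: heading 90 -> 45
Final: pos=(-3.485,-10.385), heading=45, 3 segment(s) drawn

Segment lengths:
  seg 1: (5,8) -> (9.95,3.05), length = 7
  seg 2: (9.95,3.05) -> (4.293,-2.607), length = 8
  seg 3: (4.293,-2.607) -> (-3.485,-10.385), length = 11
Total = 26

Answer: 26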